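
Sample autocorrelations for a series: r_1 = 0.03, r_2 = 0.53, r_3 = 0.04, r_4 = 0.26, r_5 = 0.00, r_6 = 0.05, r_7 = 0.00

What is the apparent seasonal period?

2

The largest autocorrelation is r_2 = 0.53, with a weaker echo at lag 4 (0.26); the remaining lags stay at or below 0.05.
The dominant spike at lag 2 indicates a seasonal period of 2.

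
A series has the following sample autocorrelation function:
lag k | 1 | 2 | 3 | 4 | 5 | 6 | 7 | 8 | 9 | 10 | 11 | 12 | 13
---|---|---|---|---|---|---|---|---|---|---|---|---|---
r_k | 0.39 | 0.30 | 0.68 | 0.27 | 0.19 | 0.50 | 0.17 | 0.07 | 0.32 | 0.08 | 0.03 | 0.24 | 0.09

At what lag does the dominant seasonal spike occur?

The largest autocorrelation is r_3 = 0.68, with a weaker echo at lag 6 (0.50); the remaining lags stay at or below 0.39. The elevated value at lag 1 (0.39), dropping to 0.30 at lag 2, reflects decaying short-term dependence rather than seasonality.
The dominant spike at lag 3 indicates a seasonal period of 3.

3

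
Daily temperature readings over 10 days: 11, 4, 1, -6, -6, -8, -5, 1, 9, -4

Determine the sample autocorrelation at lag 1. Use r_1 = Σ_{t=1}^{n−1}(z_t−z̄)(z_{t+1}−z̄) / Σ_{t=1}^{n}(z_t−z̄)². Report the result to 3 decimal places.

0.330

Mean z̄ = (11 + 4 + 1 − 6 − 6 − 8 − 5 + 1 + 9 − 4)/10 = -0.3000
Numerator Σ_{t=1}^{9}(z_t−z̄)(z_{t+1}−z̄) = 130.9100
Denominator Σ(z_t−z̄)² = 396.1000
r_1 = 130.9100 / 396.1000 = 0.330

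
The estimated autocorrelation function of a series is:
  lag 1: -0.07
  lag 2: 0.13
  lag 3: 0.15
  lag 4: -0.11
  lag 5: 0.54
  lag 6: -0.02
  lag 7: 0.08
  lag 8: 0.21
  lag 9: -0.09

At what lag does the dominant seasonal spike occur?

The largest autocorrelation is r_5 = 0.54; the remaining lags stay at or below 0.21.
The dominant spike at lag 5 indicates a seasonal period of 5.

5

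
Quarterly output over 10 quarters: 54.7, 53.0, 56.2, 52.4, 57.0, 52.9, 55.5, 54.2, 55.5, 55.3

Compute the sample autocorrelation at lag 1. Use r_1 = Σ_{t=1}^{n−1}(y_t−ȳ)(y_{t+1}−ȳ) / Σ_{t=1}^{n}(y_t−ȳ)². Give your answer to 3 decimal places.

-0.826

Mean ȳ = (54.7 + 53.0 + 56.2 + 52.4 + 57.0 + 52.9 + 55.5 + 54.2 + 55.5 + 55.3)/10 = 54.6700
Numerator Σ_{t=1}^{9}(y_t−ȳ)(y_{t+1}−ȳ) = -17.2179
Denominator Σ(y_t−ȳ)² = 20.8410
r_1 = -17.2179 / 20.8410 = -0.826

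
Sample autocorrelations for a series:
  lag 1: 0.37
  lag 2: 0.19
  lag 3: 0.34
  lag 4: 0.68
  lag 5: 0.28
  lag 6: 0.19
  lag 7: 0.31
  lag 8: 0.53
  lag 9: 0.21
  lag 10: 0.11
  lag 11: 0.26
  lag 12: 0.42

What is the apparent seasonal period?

4

The largest autocorrelation is r_4 = 0.68, with weaker echoes at lags 8 (0.53) and 12 (0.42); the remaining lags stay at or below 0.37. The elevated value at lag 1 (0.37), dropping to 0.19 at lag 2, reflects decaying short-term dependence rather than seasonality.
The dominant spike at lag 4 indicates a seasonal period of 4.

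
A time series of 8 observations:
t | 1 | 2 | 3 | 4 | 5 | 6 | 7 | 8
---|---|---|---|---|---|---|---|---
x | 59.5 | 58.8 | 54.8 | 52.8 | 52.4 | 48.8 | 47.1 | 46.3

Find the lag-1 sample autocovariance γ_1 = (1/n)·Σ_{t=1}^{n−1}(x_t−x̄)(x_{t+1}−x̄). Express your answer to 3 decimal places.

14.137

Mean x̄ = (59.5 + 58.8 + 54.8 + 52.8 + 52.4 + 48.8 + 47.1 + 46.3)/8 = 52.5625
Deviations: 6.9375, 6.2375, 2.2375, 0.2375, -0.1625, -3.7625, -5.4625, -6.2625
Σ_{t=1}^{7}(x_t−x̄)(x_{t+1}−x̄) = 113.0948
γ_1 = 113.0948 / 8 = 14.137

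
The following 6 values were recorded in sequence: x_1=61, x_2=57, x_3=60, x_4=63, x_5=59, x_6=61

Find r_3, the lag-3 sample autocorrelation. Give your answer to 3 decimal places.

Mean x̄ = (61 + 57 + 60 + 63 + 59 + 61)/6 = 60.1667
Deviations from mean: 0.8333, -3.1667, -0.1667, 2.8333, -1.1667, 0.8333
Σ(x_t−x̄)(x_{t+3}−x̄) = (2.3611) + (3.6944) + (-0.1389) = 5.9167
Denominator Σ(x_t−x̄)² = 20.8333
r_3 = 5.9167 / 20.8333 = 0.284

0.284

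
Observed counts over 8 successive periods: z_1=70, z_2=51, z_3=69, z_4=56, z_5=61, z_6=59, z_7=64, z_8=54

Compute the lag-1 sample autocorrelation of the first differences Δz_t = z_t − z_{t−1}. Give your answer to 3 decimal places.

First differences Δz: -19, 18, -13, 5, -2, 5, -10
Mean of differences = -2.2857
Numerator Σ(Δz_t−Δz̄)(Δz_{t+1}−Δz̄) = -686.5102
Denominator Σ(Δz_t−Δz̄)² = 971.4286
r_1(Δz) = -686.5102 / 971.4286 = -0.707

-0.707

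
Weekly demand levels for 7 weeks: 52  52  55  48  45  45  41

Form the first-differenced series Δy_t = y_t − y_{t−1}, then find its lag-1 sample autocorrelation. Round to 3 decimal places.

-0.258

First differences Δy: 0, 3, -7, -3, 0, -4
Mean of differences = -1.8333
Numerator Σ(Δy_t−Δȳ)(Δy_{t+1}−Δȳ) = -16.1944
Denominator Σ(Δy_t−Δȳ)² = 62.8333
r_1(Δy) = -16.1944 / 62.8333 = -0.258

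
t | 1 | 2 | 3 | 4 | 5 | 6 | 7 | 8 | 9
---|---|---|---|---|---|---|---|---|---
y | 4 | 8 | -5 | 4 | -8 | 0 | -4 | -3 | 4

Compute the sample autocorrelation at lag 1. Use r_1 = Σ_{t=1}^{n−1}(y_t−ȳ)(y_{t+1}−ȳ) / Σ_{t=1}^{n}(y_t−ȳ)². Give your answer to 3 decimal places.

Mean ȳ = (4 + 8 − 5 + 4 − 8 + 0 − 4 − 3 + 4)/9 = 0.0000
Numerator Σ_{t=1}^{8}(y_t−ȳ)(y_{t+1}−ȳ) = -60.0000
Denominator Σ(y_t−ȳ)² = 226.0000
r_1 = -60.0000 / 226.0000 = -0.265

-0.265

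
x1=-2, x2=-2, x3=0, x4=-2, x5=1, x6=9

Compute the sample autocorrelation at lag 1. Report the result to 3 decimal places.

Mean x̄ = (-2 − 2 + 0 − 2 + 1 + 9)/6 = 0.6667
Σ(x_t−x̄)(x_{t+1}−x̄) = (7.1111) + (1.7778) + (1.7778) + (-0.8889) + (2.7778) = 12.5556
Denominator Σ(x_t−x̄)² = 91.3333
r_1 = 12.5556 / 91.3333 = 0.137

0.137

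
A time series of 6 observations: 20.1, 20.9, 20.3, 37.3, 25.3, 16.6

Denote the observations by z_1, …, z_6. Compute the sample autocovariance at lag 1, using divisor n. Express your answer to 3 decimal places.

-2.295

Mean z̄ = (20.1 + 20.9 + 20.3 + 37.3 + 25.3 + 16.6)/6 = 23.4167
Deviations: -3.3167, -2.5167, -3.1167, 13.8833, 1.8833, -6.8167
Σ_{t=1}^{5}(z_t−z̄)(z_{t+1}−z̄) = -13.7703
γ_1 = -13.7703 / 6 = -2.295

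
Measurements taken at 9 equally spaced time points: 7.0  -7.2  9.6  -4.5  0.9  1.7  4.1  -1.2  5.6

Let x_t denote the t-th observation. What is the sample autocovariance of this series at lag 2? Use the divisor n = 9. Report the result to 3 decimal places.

Mean x̄ = (7.0 − 7.2 + 9.6 − 4.5 + 0.9 + 1.7 + 4.1 − 1.2 + 5.6)/9 = 1.7778
Σ_{t=1}^{7}(x_t−x̄)(x_{t+2}−x̄) = 97.9012
γ_2 = 97.9012 / 9 = 10.878

10.878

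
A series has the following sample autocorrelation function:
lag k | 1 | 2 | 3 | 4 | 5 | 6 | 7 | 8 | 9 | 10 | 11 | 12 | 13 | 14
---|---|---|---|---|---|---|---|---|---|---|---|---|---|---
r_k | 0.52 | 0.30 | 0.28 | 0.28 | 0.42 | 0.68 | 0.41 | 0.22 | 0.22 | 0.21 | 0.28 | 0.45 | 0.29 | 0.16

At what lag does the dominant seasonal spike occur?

6

The largest autocorrelation is r_6 = 0.68; the remaining lags stay at or below 0.52. The elevated value at lag 1 (0.52), dropping to 0.30 at lag 2, reflects decaying short-term dependence rather than seasonality.
The dominant spike at lag 6 indicates a seasonal period of 6.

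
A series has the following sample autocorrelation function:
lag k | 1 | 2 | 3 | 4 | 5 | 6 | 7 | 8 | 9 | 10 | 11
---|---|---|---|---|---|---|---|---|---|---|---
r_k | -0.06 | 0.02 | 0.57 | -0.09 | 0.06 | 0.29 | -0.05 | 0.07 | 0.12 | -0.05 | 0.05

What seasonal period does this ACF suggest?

The largest autocorrelation is r_3 = 0.57, with a weaker echo at lag 6 (0.29); the remaining lags stay at or below 0.12.
The dominant spike at lag 3 indicates a seasonal period of 3.

3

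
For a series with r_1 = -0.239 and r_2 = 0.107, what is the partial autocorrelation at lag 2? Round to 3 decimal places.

φ_{22} = (r_2 − r_1²) / (1 − r_1²)
r_1² = (-0.239)² = 0.057121
Numerator = 0.107 − 0.0571 = 0.0499; denominator = 1 − 0.0571 = 0.9429
φ_{22} = 0.0499 / 0.9429 = 0.053

0.053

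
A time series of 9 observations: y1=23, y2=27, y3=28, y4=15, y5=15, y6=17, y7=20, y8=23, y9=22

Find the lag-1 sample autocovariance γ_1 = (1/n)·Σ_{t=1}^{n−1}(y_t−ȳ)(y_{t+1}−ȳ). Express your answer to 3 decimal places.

Mean ȳ = (23 + 27 + 28 + 15 + 15 + 17 + 20 + 23 + 22)/9 = 21.1111
Σ_{t=1}^{8}(y_t−ȳ)(y_{t+1}−ȳ) = 76.2099
γ_1 = 76.2099 / 9 = 8.468

8.468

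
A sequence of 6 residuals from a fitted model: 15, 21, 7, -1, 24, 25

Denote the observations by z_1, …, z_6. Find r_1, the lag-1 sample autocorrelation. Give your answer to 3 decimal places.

0.051

Mean z̄ = (15 + 21 + 7 − 1 + 24 + 25)/6 = 15.1667
Deviations from mean: -0.1667, 5.8333, -8.1667, -16.1667, 8.8333, 9.8333
Σ(z_t−z̄)(z_{t+1}−z̄) = (-0.9722) + (-47.6389) + (132.0278) + (-142.8056) + (86.8611) = 27.4722
Denominator Σ(z_t−z̄)² = 536.8333
r_1 = 27.4722 / 536.8333 = 0.051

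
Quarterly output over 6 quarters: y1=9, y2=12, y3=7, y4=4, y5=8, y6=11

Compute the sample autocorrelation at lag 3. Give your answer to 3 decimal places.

-0.187

Mean ȳ = (9 + 12 + 7 + 4 + 8 + 11)/6 = 8.5000
Deviations from mean: 0.5000, 3.5000, -1.5000, -4.5000, -0.5000, 2.5000
Σ(y_t−ȳ)(y_{t+3}−ȳ) = (-2.2500) + (-1.7500) + (-3.7500) = -7.7500
Denominator Σ(y_t−ȳ)² = 41.5000
r_3 = -7.7500 / 41.5000 = -0.187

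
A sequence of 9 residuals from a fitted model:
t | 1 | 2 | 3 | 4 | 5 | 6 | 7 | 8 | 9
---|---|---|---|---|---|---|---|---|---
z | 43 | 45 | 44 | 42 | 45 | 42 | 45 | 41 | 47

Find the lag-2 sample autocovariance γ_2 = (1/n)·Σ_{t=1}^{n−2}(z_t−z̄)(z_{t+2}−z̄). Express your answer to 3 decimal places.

1.273

Mean z̄ = (43 + 45 + 44 + 42 + 45 + 42 + 45 + 41 + 47)/9 = 43.7778
Σ_{t=1}^{7}(z_t−z̄)(z_{t+2}−z̄) = 11.4568
γ_2 = 11.4568 / 9 = 1.273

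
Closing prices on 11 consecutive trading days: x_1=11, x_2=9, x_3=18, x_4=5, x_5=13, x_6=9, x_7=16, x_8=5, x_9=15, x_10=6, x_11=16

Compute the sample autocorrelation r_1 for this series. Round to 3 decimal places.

Mean x̄ = (11 + 9 + 18 + 5 + 13 + 9 + 16 + 5 + 15 + 6 + 16)/11 = 11.1818
Numerator Σ_{t=1}^{10}(x_t−x̄)(x_{t+1}−x̄) = -180.4876
Denominator Σ(x_t−x̄)² = 223.6364
r_1 = -180.4876 / 223.6364 = -0.807

-0.807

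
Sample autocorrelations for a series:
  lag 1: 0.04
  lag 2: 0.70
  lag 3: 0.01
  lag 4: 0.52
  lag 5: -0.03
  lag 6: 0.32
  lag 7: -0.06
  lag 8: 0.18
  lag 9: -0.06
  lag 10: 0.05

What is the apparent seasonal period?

2

The largest autocorrelation is r_2 = 0.70, with weaker echoes at lags 4 (0.52), 6 (0.32) and 8 (0.18); the remaining lags stay at or below 0.05.
The dominant spike at lag 2 indicates a seasonal period of 2.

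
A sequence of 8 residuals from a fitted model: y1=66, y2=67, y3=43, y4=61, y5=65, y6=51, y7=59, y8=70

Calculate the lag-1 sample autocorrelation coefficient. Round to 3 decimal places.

Mean ȳ = (66 + 67 + 43 + 61 + 65 + 51 + 59 + 70)/8 = 60.2500
Deviations from mean: 5.7500, 6.7500, -17.2500, 0.7500, 4.7500, -9.2500, -1.2500, 9.7500
Numerator Σ_{t=1}^{7}(y_t−ȳ)(y_{t+1}−ȳ) = -131.5625
Denominator Σ(y_t−ȳ)² = 581.5000
r_1 = -131.5625 / 581.5000 = -0.226

-0.226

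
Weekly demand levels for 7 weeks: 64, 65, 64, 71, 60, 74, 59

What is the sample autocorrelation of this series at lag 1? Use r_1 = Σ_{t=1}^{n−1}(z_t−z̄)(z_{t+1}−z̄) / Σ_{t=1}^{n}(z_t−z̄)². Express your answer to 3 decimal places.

Mean z̄ = (64 + 65 + 64 + 71 + 60 + 74 + 59)/7 = 65.2857
Deviations from mean: -1.2857, -0.2857, -1.2857, 5.7143, -5.2857, 8.7143, -6.2857
Σ(z_t−z̄)(z_{t+1}−z̄) = (0.3673) + (0.3673) + (-7.3469) + (-30.2041) + (-46.0612) + (-54.7755) = -137.6531
Denominator Σ(z_t−z̄)² = 179.4286
r_1 = -137.6531 / 179.4286 = -0.767

-0.767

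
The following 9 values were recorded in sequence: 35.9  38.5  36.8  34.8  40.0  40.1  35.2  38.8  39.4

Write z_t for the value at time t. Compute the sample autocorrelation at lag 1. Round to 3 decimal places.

-0.220

Mean z̄ = (35.9 + 38.5 + 36.8 + 34.8 + 40.0 + 40.1 + 35.2 + 38.8 + 39.4)/9 = 37.7222
Numerator Σ_{t=1}^{8}(z_t−z̄)(z_{t+1}−z̄) = -7.5872
Denominator Σ(z_t−z̄)² = 34.4956
r_1 = -7.5872 / 34.4956 = -0.220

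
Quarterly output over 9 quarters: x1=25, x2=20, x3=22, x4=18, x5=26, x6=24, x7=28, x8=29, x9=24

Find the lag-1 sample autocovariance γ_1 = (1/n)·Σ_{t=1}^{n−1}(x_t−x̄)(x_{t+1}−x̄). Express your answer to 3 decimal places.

2.667

Mean x̄ = (25 + 20 + 22 + 18 + 26 + 24 + 28 + 29 + 24)/9 = 24.0000
Σ_{t=1}^{8}(x_t−x̄)(x_{t+1}−x̄) = 24.0000
γ_1 = 24.0000 / 9 = 2.667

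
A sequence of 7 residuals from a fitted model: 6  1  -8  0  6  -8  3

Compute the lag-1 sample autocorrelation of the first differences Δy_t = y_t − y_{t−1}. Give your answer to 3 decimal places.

-0.425

First differences Δy: -5, -9, 8, 6, -14, 11
Mean of differences = -0.5000
Numerator Σ(Δy_t−Δȳ)(Δy_{t+1}−Δȳ) = -221.7500
Denominator Σ(Δy_t−Δȳ)² = 521.5000
r_1(Δy) = -221.7500 / 521.5000 = -0.425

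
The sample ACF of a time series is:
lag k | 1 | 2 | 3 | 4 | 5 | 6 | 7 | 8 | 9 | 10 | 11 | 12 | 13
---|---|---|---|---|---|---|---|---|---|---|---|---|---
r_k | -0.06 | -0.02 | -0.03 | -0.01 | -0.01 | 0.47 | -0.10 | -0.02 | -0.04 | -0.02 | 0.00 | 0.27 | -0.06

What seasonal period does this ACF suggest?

6

The largest autocorrelation is r_6 = 0.47, with a weaker echo at lag 12 (0.27); the remaining lags stay at or below 0.00.
The dominant spike at lag 6 indicates a seasonal period of 6.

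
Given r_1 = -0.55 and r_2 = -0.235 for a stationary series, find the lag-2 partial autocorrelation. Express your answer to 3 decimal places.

-0.771

φ_{22} = (r_2 − r_1²) / (1 − r_1²)
r_1² = (-0.55)² = 0.3025
Numerator = -0.235 − 0.3025 = -0.5375; denominator = 1 − 0.3025 = 0.6975
φ_{22} = -0.5375 / 0.6975 = -0.771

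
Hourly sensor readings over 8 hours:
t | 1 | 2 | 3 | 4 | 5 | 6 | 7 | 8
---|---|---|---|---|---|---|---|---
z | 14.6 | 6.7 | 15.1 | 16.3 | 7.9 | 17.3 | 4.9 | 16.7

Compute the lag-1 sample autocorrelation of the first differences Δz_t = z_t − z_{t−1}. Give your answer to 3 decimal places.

First differences Δz: -7.9, 8.4, 1.2, -8.4, 9.4, -12.4, 11.8
Mean of differences = 0.3000
Numerator Σ(Δz_t−Δz̄)(Δz_{t+1}−Δz̄) = -407.7500
Denominator Σ(Δz_t−Δz̄)² = 585.7000
r_1(Δz) = -407.7500 / 585.7000 = -0.696

-0.696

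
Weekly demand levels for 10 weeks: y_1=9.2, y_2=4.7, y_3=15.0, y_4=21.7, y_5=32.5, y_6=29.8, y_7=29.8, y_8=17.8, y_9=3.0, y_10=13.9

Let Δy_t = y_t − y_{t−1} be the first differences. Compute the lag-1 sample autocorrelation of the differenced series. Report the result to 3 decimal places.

0.107

First differences Δy: -4.5, 10.3, 6.7, 10.8, -2.7, 0.0, -12.0, -14.8, 10.9
Mean of differences = 0.5222
Numerator Σ(Δy_t−Δȳ)(Δy_{t+1}−Δȳ) = 82.7551
Denominator Σ(Δy_t−Δȳ)² = 774.5556
r_1(Δy) = 82.7551 / 774.5556 = 0.107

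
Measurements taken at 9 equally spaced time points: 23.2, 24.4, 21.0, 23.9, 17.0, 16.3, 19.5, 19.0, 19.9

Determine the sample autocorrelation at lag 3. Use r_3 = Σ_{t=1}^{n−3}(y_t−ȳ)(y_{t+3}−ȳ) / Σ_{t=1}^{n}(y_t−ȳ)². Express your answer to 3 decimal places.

-0.035

Mean ȳ = (23.2 + 24.4 + 21.0 + 23.9 + 17.0 + 16.3 + 19.5 + 19.0 + 19.9)/9 = 20.4667
Σ(y_t−ȳ)(y_{t+3}−ȳ) = (9.3844) + (-13.6356) + (-2.2222) + (-3.3189) + (5.0844) + (2.3611) = -2.3467
Denominator Σ(y_t−ȳ)² = 67.8000
r_3 = -2.3467 / 67.8000 = -0.035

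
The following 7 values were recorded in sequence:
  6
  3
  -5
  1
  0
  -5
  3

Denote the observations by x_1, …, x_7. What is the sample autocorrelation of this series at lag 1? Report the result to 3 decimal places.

-0.141

Mean x̄ = (6 + 3 − 5 + 1 + 0 − 5 + 3)/7 = 0.4286
Σ(x_t−x̄)(x_{t+1}−x̄) = (14.3265) + (-13.9592) + (-3.1020) + (-0.2449) + (2.3265) + (-13.9592) = -14.6122
Denominator Σ(x_t−x̄)² = 103.7143
r_1 = -14.6122 / 103.7143 = -0.141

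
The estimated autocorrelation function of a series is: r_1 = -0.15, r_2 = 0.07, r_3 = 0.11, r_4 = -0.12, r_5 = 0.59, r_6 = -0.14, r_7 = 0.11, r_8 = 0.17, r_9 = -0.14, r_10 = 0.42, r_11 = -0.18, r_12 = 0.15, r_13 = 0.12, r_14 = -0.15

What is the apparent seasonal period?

5

The largest autocorrelation is r_5 = 0.59, with a weaker echo at lag 10 (0.42); the remaining lags stay at or below 0.17.
The dominant spike at lag 5 indicates a seasonal period of 5.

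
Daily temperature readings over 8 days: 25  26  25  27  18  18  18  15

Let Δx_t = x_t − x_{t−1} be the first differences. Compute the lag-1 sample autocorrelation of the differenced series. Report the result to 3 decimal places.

-0.422

First differences Δx: 1, -1, 2, -9, 0, 0, -3
Mean of differences = -1.4286
Numerator Σ(Δx_t−Δx̄)(Δx_{t+1}−Δx̄) = -34.4694
Denominator Σ(Δx_t−Δx̄)² = 81.7143
r_1(Δx) = -34.4694 / 81.7143 = -0.422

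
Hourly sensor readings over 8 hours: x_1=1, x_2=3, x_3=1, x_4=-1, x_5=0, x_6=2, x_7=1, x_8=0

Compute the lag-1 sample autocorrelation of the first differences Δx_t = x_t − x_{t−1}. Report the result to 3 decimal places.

First differences Δx: 2, -2, -2, 1, 2, -1, -1
Mean of differences = -0.1429
Numerator Σ(Δx_t−Δx̄)(Δx_{t+1}−Δx̄) = -1.3061
Denominator Σ(Δx_t−Δx̄)² = 18.8571
r_1(Δx) = -1.3061 / 18.8571 = -0.069

-0.069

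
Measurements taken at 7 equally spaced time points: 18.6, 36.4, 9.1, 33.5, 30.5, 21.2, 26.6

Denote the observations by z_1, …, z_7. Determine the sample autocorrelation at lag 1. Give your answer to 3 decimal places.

Mean z̄ = (18.6 + 36.4 + 9.1 + 33.5 + 30.5 + 21.2 + 26.6)/7 = 25.1286
Σ(z_t−z̄)(z_{t+1}−z̄) = (-73.5863) + (-180.6649) + (-134.1820) + (44.9665) + (-21.1020) + (-5.7806) = -370.3494
Denominator Σ(z_t−z̄)² = 543.1143
r_1 = -370.3494 / 543.1143 = -0.682

-0.682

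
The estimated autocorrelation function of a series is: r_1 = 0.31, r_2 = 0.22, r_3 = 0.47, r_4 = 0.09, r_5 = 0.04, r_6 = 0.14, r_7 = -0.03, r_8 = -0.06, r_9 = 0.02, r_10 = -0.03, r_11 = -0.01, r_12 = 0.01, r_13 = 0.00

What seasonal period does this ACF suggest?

The largest autocorrelation is r_3 = 0.47; the remaining lags stay at or below 0.31. The elevated value at lag 1 (0.31), dropping to 0.22 at lag 2, reflects decaying short-term dependence rather than seasonality.
The dominant spike at lag 3 indicates a seasonal period of 3.

3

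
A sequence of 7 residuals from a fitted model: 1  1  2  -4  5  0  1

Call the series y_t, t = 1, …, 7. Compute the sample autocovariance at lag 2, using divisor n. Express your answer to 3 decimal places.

1.280

Mean ȳ = (1 + 1 + 2 − 4 + 5 + 0 + 1)/7 = 0.8571
Deviations: 0.1429, 0.1429, 1.1429, -4.8571, 4.1429, -0.8571, 0.1429
Σ_{t=1}^{5}(y_t−ȳ)(y_{t+2}−ȳ) = 8.9592
γ_2 = 8.9592 / 7 = 1.280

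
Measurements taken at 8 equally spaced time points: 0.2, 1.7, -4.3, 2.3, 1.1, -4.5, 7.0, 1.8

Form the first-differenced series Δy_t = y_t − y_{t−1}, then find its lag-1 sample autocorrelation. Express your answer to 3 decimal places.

-0.641

First differences Δy: 1.5, -6.0, 6.6, -1.2, -5.6, 11.5, -5.2
Mean of differences = 0.2286
Numerator Σ(Δy_t−Δȳ)(Δy_{t+1}−Δȳ) = -175.2637
Denominator Σ(Δy_t−Δȳ)² = 273.5343
r_1(Δy) = -175.2637 / 273.5343 = -0.641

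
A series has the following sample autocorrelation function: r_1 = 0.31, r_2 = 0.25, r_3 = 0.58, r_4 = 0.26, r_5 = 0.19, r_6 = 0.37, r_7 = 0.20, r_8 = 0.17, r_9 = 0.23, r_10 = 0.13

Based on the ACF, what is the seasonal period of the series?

The largest autocorrelation is r_3 = 0.58, with a weaker echo at lag 6 (0.37); the remaining lags stay at or below 0.31. The elevated value at lag 1 (0.31), dropping to 0.25 at lag 2, reflects decaying short-term dependence rather than seasonality.
The dominant spike at lag 3 indicates a seasonal period of 3.

3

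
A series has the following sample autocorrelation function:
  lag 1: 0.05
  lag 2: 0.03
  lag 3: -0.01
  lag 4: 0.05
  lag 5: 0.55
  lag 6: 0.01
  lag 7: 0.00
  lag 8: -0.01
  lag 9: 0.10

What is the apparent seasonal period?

5

The largest autocorrelation is r_5 = 0.55; the remaining lags stay at or below 0.10.
The dominant spike at lag 5 indicates a seasonal period of 5.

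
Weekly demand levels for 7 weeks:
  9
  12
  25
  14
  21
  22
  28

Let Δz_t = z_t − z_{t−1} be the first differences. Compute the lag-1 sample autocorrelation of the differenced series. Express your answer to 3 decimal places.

First differences Δz: 3, 13, -11, 7, 1, 6
Mean of differences = 3.1667
Numerator Σ(Δz_t−Δz̄)(Δz_{t+1}−Δz̄) = -209.6944
Denominator Σ(Δz_t−Δz̄)² = 324.8333
r_1(Δz) = -209.6944 / 324.8333 = -0.646

-0.646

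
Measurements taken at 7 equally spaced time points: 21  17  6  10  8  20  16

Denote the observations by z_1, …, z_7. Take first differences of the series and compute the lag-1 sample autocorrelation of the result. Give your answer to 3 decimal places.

First differences Δz: -4, -11, 4, -2, 12, -4
Mean of differences = -0.8333
Numerator Σ(Δz_t−Δz̄)(Δz_{t+1}−Δz̄) = -78.1944
Denominator Σ(Δz_t−Δz̄)² = 312.8333
r_1(Δz) = -78.1944 / 312.8333 = -0.250

-0.250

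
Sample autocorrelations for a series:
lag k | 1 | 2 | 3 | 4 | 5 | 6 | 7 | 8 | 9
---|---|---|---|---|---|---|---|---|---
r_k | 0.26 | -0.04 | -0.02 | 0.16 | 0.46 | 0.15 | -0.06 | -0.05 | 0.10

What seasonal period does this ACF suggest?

The largest autocorrelation is r_5 = 0.46; the remaining lags stay at or below 0.26.
The dominant spike at lag 5 indicates a seasonal period of 5.

5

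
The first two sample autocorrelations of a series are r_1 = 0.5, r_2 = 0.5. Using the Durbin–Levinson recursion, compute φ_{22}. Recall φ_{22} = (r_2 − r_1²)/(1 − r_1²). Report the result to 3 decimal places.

0.333

φ_{22} = (r_2 − r_1²) / (1 − r_1²)
r_1² = (0.5)² = 0.25
Numerator = 0.5 − 0.2500 = 0.2500; denominator = 1 − 0.2500 = 0.7500
φ_{22} = 0.2500 / 0.7500 = 0.333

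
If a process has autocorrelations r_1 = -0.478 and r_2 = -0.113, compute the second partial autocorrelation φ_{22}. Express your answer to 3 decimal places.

φ_{22} = (r_2 − r_1²) / (1 − r_1²)
r_1² = (-0.478)² = 0.228484
Numerator = -0.113 − 0.2285 = -0.3415; denominator = 1 − 0.2285 = 0.7715
φ_{22} = -0.3415 / 0.7715 = -0.443

-0.443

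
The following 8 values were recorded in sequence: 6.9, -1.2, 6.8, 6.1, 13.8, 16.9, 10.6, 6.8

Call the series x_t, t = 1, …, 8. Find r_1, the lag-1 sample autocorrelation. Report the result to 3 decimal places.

Mean x̄ = (6.9 − 1.2 + 6.8 + 6.1 + 13.8 + 16.9 + 10.6 + 6.8)/8 = 8.3375
Deviations from mean: -1.4375, -9.5375, -1.5375, -2.2375, 5.4625, 8.5625, 2.2625, -1.5375
Numerator Σ_{t=1}^{7}(x_t−x̄)(x_{t+1}−x̄) = 82.2586
Denominator Σ(x_t−x̄)² = 211.0388
r_1 = 82.2586 / 211.0388 = 0.390

0.390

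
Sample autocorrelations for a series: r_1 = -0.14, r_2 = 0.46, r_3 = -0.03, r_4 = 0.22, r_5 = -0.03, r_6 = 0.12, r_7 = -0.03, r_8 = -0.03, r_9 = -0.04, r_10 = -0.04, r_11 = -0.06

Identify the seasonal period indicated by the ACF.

2

The largest autocorrelation is r_2 = 0.46, with a weaker echo at lag 4 (0.22); the remaining lags stay at or below 0.12.
The dominant spike at lag 2 indicates a seasonal period of 2.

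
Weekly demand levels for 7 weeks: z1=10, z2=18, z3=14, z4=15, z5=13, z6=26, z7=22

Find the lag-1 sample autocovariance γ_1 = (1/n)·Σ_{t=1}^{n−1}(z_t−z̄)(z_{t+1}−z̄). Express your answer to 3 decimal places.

1.875

Mean z̄ = (10 + 18 + 14 + 15 + 13 + 26 + 22)/7 = 16.8571
Σ_{t=1}^{6}(z_t−z̄)(z_{t+1}−z̄) = 13.1224
γ_1 = 13.1224 / 7 = 1.875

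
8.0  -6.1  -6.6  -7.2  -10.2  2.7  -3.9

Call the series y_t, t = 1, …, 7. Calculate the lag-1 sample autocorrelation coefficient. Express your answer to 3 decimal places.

Mean ȳ = (8.0 − 6.1 − 6.6 − 7.2 − 10.2 + 2.7 − 3.9)/7 = -3.3286
Σ(y_t−ȳ)(y_{t+1}−ȳ) = (-31.3963) + (9.0665) + (12.6651) + (26.6022) + (-41.4249) + (-3.4449) = -27.9322
Denominator Σ(y_t−ȳ)² = 245.5943
r_1 = -27.9322 / 245.5943 = -0.114

-0.114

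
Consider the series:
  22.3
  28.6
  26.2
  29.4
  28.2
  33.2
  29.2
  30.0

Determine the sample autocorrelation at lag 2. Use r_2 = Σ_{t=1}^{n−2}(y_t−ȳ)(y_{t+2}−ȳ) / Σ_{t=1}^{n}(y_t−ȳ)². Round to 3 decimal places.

Mean ȳ = (22.3 + 28.6 + 26.2 + 29.4 + 28.2 + 33.2 + 29.2 + 30.0)/8 = 28.3875
Numerator Σ_{t=1}^{6}(y_t−ȳ)(y_{t+2}−ȳ) = 26.4222
Denominator Σ(y_t−ȳ)² = 69.3688
r_2 = 26.4222 / 69.3688 = 0.381

0.381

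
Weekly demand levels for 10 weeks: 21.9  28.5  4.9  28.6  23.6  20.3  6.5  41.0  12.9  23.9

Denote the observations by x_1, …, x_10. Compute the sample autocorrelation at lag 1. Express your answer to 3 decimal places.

-0.642

Mean x̄ = (21.9 + 28.5 + 4.9 + 28.6 + 23.6 + 20.3 + 6.5 + 41.0 + 12.9 + 23.9)/10 = 21.2100
Numerator Σ_{t=1}^{9}(x_t−x̄)(x_{t+1}−x̄) = -683.4471
Denominator Σ(x_t−x̄)² = 1065.1090
r_1 = -683.4471 / 1065.1090 = -0.642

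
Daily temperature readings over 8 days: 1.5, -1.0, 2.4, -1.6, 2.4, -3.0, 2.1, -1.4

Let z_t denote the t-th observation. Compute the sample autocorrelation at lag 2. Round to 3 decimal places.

0.767

Mean z̄ = (1.5 − 1.0 + 2.4 − 1.6 + 2.4 − 3.0 + 2.1 − 1.4)/8 = 0.1750
Σ(z_t−z̄)(z_{t+2}−z̄) = (2.9481) + (2.0856) + (4.9506) + (5.6356) + (4.2831) + (5.0006) = 24.9038
Denominator Σ(z_t−z̄)² = 32.4550
r_2 = 24.9038 / 32.4550 = 0.767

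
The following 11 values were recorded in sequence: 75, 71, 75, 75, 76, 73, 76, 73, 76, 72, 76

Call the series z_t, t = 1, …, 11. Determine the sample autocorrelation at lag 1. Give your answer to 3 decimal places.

-0.599

Mean z̄ = (75 + 71 + 75 + 75 + 76 + 73 + 76 + 73 + 76 + 72 + 76)/11 = 74.3636
Numerator Σ_{t=1}^{10}(z_t−z̄)(z_{t+1}−z̄) = -19.4959
Denominator Σ(z_t−z̄)² = 32.5455
r_1 = -19.4959 / 32.5455 = -0.599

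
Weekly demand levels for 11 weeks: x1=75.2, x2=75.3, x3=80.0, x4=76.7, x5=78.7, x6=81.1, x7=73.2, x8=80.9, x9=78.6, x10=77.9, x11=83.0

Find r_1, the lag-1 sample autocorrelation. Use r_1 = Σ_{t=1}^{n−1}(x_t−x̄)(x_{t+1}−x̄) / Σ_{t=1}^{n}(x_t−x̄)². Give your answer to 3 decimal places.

Mean x̄ = (75.2 + 75.3 + 80.0 + 76.7 + 78.7 + 81.1 + 73.2 + 80.9 + 78.6 + 77.9 + 83.0)/11 = 78.2364
Numerator Σ_{t=1}^{10}(x_t−x̄)(x_{t+1}−x̄) = -26.9504
Denominator Σ(x_t−x̄)² = 87.1255
r_1 = -26.9504 / 87.1255 = -0.309

-0.309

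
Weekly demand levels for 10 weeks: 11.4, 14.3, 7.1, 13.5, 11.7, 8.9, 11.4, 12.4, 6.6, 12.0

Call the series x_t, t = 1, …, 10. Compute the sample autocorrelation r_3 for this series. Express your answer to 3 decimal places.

Mean x̄ = (11.4 + 14.3 + 7.1 + 13.5 + 11.7 + 8.9 + 11.4 + 12.4 + 6.6 + 12.0)/10 = 10.9300
Σ(x_t−x̄)(x_{t+3}−x̄) = (1.2079) + (2.5949) + (7.7749) + (1.2079) + (1.1319) + (8.7899) + (0.5029) = 23.2103
Denominator Σ(x_t−x̄)² = 59.8410
r_3 = 23.2103 / 59.8410 = 0.388

0.388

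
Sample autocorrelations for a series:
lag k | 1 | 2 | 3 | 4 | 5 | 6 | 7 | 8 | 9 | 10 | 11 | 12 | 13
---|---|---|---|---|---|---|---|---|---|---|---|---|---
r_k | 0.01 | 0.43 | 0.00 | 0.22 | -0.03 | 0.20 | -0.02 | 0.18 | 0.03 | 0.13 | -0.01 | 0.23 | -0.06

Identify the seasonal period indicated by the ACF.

2

The largest autocorrelation is r_2 = 0.43, with weaker echoes at lags 4 (0.22), 6 (0.20), 8 (0.18) and 12 (0.23); the remaining lags stay at or below 0.13.
The dominant spike at lag 2 indicates a seasonal period of 2.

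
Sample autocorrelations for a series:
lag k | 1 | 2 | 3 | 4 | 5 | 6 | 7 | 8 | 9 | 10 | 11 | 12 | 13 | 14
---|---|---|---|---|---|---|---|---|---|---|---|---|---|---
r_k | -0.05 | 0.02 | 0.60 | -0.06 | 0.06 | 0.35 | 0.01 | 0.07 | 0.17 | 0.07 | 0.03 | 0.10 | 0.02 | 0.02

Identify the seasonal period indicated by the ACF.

3

The largest autocorrelation is r_3 = 0.60, with weaker echoes at lags 6 (0.35) and 9 (0.17); the remaining lags stay at or below 0.10.
The dominant spike at lag 3 indicates a seasonal period of 3.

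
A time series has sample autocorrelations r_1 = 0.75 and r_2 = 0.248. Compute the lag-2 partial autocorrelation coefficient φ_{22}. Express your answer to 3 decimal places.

-0.719

φ_{22} = (r_2 − r_1²) / (1 − r_1²)
r_1² = (0.75)² = 0.5625
Numerator = 0.248 − 0.5625 = -0.3145; denominator = 1 − 0.5625 = 0.4375
φ_{22} = -0.3145 / 0.4375 = -0.719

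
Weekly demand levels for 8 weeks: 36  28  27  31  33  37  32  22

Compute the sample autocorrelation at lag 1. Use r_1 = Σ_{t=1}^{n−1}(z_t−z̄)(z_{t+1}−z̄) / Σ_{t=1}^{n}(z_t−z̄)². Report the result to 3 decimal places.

0.038

Mean z̄ = (36 + 28 + 27 + 31 + 33 + 37 + 32 + 22)/8 = 30.7500
Deviations from mean: 5.2500, -2.7500, -3.7500, 0.2500, 2.2500, 6.2500, 1.2500, -8.7500
Numerator Σ_{t=1}^{7}(z_t−z̄)(z_{t+1}−z̄) = 6.4375
Denominator Σ(z_t−z̄)² = 171.5000
r_1 = 6.4375 / 171.5000 = 0.038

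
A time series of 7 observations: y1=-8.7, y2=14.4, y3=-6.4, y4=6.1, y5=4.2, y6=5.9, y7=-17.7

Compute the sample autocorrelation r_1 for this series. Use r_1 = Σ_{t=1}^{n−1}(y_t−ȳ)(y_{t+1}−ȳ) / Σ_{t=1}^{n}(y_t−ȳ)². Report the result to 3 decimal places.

-0.417

Mean ȳ = (-8.7 + 14.4 − 6.4 + 6.1 + 4.2 + 5.9 − 17.7)/7 = -0.3143
Numerator Σ_{t=1}^{6}(y_t−ȳ)(y_{t+1}−ȳ) = -303.0031
Denominator Σ(y_t−ȳ)² = 726.2686
r_1 = -303.0031 / 726.2686 = -0.417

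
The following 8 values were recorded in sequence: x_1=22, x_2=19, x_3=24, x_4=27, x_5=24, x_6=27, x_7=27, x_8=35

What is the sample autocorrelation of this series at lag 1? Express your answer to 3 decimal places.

0.275

Mean x̄ = (22 + 19 + 24 + 27 + 24 + 27 + 27 + 35)/8 = 25.6250
Numerator Σ_{t=1}^{7}(x_t−x̄)(x_{t+1}−x̄) = 42.8594
Denominator Σ(x_t−x̄)² = 155.8750
r_1 = 42.8594 / 155.8750 = 0.275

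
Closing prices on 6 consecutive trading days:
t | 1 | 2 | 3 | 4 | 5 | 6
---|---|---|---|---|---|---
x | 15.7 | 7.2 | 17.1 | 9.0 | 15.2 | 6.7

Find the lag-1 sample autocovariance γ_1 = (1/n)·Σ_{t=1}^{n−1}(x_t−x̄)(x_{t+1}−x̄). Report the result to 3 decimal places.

Mean x̄ = (15.7 + 7.2 + 17.1 + 9.0 + 15.2 + 6.7)/6 = 11.8167
Σ_{t=1}^{5}(x_t−x̄)(x_{t+1}−x̄) = -84.0419
γ_1 = -84.0419 / 6 = -14.007

-14.007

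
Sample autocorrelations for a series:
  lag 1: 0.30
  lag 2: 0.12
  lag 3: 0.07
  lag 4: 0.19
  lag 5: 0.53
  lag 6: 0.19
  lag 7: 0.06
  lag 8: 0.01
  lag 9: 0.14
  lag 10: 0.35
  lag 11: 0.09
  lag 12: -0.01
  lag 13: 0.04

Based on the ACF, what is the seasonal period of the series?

The largest autocorrelation is r_5 = 0.53, with a weaker echo at lag 10 (0.35); the remaining lags stay at or below 0.30. The elevated value at lag 1 (0.30), dropping to 0.12 at lag 2, reflects decaying short-term dependence rather than seasonality.
The dominant spike at lag 5 indicates a seasonal period of 5.

5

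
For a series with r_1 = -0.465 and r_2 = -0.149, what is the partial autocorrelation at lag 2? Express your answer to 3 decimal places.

-0.466

φ_{22} = (r_2 − r_1²) / (1 − r_1²)
r_1² = (-0.465)² = 0.216225
Numerator = -0.149 − 0.2162 = -0.3652; denominator = 1 − 0.2162 = 0.7838
φ_{22} = -0.3652 / 0.7838 = -0.466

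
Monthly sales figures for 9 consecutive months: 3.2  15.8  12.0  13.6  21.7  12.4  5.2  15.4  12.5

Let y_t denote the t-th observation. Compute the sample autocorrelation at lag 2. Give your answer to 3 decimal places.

-0.260

Mean ȳ = (3.2 + 15.8 + 12.0 + 13.6 + 21.7 + 12.4 + 5.2 + 15.4 + 12.5)/9 = 12.4222
Σ(y_t−ȳ)(y_{t+2}−ȳ) = (3.8938) + (3.9783) + (-3.9173) + (-0.0262) + (-67.0062) + (-0.0662) + (-0.5617) = -63.7054
Denominator Σ(y_t−ȳ)² = 245.1356
r_2 = -63.7054 / 245.1356 = -0.260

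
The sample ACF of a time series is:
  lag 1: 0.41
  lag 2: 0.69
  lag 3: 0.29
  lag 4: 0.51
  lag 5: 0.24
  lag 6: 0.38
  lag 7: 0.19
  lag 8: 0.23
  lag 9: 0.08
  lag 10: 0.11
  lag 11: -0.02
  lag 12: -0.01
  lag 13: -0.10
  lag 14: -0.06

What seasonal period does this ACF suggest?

The largest autocorrelation is r_2 = 0.69, with a weaker echo at lag 4 (0.51); the remaining lags stay at or below 0.41.
The dominant spike at lag 2 indicates a seasonal period of 2.

2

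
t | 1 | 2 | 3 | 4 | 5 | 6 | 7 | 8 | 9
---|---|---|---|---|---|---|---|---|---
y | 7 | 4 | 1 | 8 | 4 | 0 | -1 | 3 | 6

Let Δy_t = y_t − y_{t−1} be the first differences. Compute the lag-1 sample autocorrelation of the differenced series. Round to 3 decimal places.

First differences Δy: -3, -3, 7, -4, -4, -1, 4, 3
Mean of differences = -0.1250
Numerator Σ(Δy_t−Δȳ)(Δy_{t+1}−Δȳ) = -12.1406
Denominator Σ(Δy_t−Δȳ)² = 124.8750
r_1(Δy) = -12.1406 / 124.8750 = -0.097

-0.097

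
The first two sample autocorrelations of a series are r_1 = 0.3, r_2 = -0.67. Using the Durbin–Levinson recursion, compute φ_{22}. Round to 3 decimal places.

φ_{22} = (r_2 − r_1²) / (1 − r_1²)
r_1² = (0.3)² = 0.09
Numerator = -0.67 − 0.0900 = -0.7600; denominator = 1 − 0.0900 = 0.9100
φ_{22} = -0.7600 / 0.9100 = -0.835

-0.835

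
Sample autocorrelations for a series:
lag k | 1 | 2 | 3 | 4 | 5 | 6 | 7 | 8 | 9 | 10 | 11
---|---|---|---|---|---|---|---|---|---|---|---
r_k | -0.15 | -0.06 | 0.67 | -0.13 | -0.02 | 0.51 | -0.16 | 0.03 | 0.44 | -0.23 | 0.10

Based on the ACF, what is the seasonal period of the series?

The largest autocorrelation is r_3 = 0.67, with weaker echoes at lags 6 (0.51) and 9 (0.44); the remaining lags stay at or below 0.10.
The dominant spike at lag 3 indicates a seasonal period of 3.

3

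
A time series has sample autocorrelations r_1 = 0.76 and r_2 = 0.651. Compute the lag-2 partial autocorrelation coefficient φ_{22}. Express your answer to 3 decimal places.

0.174

φ_{22} = (r_2 − r_1²) / (1 − r_1²)
r_1² = (0.76)² = 0.5776
Numerator = 0.651 − 0.5776 = 0.0734; denominator = 1 − 0.5776 = 0.4224
φ_{22} = 0.0734 / 0.4224 = 0.174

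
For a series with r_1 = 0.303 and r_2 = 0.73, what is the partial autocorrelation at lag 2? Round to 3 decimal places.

0.703

φ_{22} = (r_2 − r_1²) / (1 − r_1²)
r_1² = (0.303)² = 0.091809
Numerator = 0.73 − 0.0918 = 0.6382; denominator = 1 − 0.0918 = 0.9082
φ_{22} = 0.6382 / 0.9082 = 0.703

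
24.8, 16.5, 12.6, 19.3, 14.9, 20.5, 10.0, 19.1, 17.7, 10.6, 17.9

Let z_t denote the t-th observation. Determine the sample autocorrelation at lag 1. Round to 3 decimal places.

-0.382

Mean z̄ = (24.8 + 16.5 + 12.6 + 19.3 + 14.9 + 20.5 + 10.0 + 19.1 + 17.7 + 10.6 + 17.9)/11 = 16.7182
Numerator Σ_{t=1}^{10}(z_t−z̄)(z_{t+1}−z̄) = -75.3749
Denominator Σ(z_t−z̄)² = 197.1964
r_1 = -75.3749 / 197.1964 = -0.382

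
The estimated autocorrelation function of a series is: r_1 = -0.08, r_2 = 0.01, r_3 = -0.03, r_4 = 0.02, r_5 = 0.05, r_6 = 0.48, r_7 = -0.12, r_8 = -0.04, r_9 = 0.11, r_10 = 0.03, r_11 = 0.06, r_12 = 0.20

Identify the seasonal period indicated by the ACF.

The largest autocorrelation is r_6 = 0.48, with a weaker echo at lag 12 (0.20); the remaining lags stay at or below 0.11.
The dominant spike at lag 6 indicates a seasonal period of 6.

6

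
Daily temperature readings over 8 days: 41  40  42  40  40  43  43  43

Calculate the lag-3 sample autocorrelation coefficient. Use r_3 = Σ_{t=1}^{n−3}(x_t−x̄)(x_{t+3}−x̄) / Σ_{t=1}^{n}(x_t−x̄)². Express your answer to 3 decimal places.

-0.054

Mean x̄ = (41 + 40 + 42 + 40 + 40 + 43 + 43 + 43)/8 = 41.5000
Deviations from mean: -0.5000, -1.5000, 0.5000, -1.5000, -1.5000, 1.5000, 1.5000, 1.5000
Numerator Σ_{t=1}^{5}(x_t−x̄)(x_{t+3}−x̄) = -0.7500
Denominator Σ(x_t−x̄)² = 14.0000
r_3 = -0.7500 / 14.0000 = -0.054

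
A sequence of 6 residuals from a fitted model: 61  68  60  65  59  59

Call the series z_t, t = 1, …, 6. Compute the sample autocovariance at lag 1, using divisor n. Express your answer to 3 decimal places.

Mean z̄ = (61 + 68 + 60 + 65 + 59 + 59)/6 = 62.0000
Σ_{t=1}^{5}(z_t−z̄)(z_{t+1}−z̄) = -24.0000
γ_1 = -24.0000 / 6 = -4.000

-4.000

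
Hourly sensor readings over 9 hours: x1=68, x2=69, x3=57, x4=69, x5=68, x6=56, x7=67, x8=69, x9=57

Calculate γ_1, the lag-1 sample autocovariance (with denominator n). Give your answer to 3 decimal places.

Mean x̄ = (68 + 69 + 57 + 69 + 68 + 56 + 67 + 69 + 57)/9 = 64.4444
Σ_{t=1}^{8}(x_t−x̄)(x_{t+1}−x̄) = -109.3086
γ_1 = -109.3086 / 9 = -12.145

-12.145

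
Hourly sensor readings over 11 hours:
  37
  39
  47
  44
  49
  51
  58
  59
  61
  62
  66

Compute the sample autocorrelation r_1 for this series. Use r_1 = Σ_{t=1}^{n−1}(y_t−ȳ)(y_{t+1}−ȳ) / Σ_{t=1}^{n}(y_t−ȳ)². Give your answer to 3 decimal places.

0.687

Mean ȳ = (37 + 39 + 47 + 44 + 49 + 51 + 58 + 59 + 61 + 62 + 66)/11 = 52.0909
Numerator Σ_{t=1}^{10}(y_t−ȳ)(y_{t+1}−ȳ) = 655.8099
Denominator Σ(y_t−ȳ)² = 954.9091
r_1 = 655.8099 / 954.9091 = 0.687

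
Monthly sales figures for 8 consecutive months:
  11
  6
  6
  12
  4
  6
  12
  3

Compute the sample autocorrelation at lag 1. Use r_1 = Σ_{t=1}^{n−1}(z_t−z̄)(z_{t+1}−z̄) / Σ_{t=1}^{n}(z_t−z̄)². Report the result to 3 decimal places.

Mean z̄ = (11 + 6 + 6 + 12 + 4 + 6 + 12 + 3)/8 = 7.5000
Deviations from mean: 3.5000, -1.5000, -1.5000, 4.5000, -3.5000, -1.5000, 4.5000, -4.5000
Numerator Σ_{t=1}^{7}(z_t−z̄)(z_{t+1}−z̄) = -47.2500
Denominator Σ(z_t−z̄)² = 92.0000
r_1 = -47.2500 / 92.0000 = -0.514

-0.514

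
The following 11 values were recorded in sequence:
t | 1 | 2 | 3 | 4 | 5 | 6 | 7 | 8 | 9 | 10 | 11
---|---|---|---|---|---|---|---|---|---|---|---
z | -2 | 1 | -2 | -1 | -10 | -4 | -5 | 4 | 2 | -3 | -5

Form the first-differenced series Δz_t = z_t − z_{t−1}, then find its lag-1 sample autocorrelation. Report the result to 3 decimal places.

First differences Δz: 3, -3, 1, -9, 6, -1, 9, -2, -5, -2
Mean of differences = -0.3000
Numerator Σ(Δz_t−Δz̄)(Δz_{t+1}−Δz̄) = -89.2900
Denominator Σ(Δz_t−Δz̄)² = 250.1000
r_1(Δz) = -89.2900 / 250.1000 = -0.357

-0.357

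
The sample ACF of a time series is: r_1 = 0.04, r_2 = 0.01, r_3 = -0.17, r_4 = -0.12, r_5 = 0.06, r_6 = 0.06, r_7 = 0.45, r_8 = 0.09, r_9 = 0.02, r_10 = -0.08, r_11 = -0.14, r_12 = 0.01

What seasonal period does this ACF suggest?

7

The largest autocorrelation is r_7 = 0.45; the remaining lags stay at or below 0.09.
The dominant spike at lag 7 indicates a seasonal period of 7.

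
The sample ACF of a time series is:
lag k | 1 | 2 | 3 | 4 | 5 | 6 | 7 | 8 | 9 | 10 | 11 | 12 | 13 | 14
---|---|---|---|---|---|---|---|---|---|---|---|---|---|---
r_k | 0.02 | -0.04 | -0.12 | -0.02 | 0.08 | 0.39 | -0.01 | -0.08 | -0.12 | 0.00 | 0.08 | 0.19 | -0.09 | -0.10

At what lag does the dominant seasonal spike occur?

The largest autocorrelation is r_6 = 0.39, with a weaker echo at lag 12 (0.19); the remaining lags stay at or below 0.08.
The dominant spike at lag 6 indicates a seasonal period of 6.

6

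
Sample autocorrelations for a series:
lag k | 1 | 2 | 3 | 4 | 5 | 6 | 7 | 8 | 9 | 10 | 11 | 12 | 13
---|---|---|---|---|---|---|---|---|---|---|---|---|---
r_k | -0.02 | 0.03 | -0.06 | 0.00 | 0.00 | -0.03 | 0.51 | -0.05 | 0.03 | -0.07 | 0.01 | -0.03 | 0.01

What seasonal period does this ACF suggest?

7

The largest autocorrelation is r_7 = 0.51; the remaining lags stay at or below 0.03.
The dominant spike at lag 7 indicates a seasonal period of 7.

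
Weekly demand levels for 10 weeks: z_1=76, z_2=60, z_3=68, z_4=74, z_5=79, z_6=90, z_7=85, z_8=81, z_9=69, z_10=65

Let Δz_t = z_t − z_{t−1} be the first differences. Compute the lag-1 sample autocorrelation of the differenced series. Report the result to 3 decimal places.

First differences Δz: -16, 8, 6, 5, 11, -5, -4, -12, -4
Mean of differences = -1.2222
Numerator Σ(Δz_t−Δz̄)(Δz_{t+1}−Δz̄) = 75.5062
Denominator Σ(Δz_t−Δz̄)² = 689.5556
r_1(Δz) = 75.5062 / 689.5556 = 0.109

0.109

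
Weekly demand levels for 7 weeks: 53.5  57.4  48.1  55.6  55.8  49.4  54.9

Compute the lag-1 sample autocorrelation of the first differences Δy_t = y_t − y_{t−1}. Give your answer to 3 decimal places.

First differences Δy: 3.9, -9.3, 7.5, 0.2, -6.4, 5.5
Mean of differences = 0.2333
Numerator Σ(Δy_t−Δȳ)(Δy_{t+1}−Δȳ) = -139.1878
Denominator Σ(Δy_t−Δȳ)² = 228.8733
r_1(Δy) = -139.1878 / 228.8733 = -0.608

-0.608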